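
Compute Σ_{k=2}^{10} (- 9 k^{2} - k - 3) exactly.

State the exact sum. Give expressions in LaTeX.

Σ = -3537

Step 1: r(k) = (k + 9*(k + 1)**2 + 4)/(9*k**2 + k + 3).
Factor: A=1; B=1; C=k**2 + k/9 + 1/3.
Key eq: (1)·f(k+1) = (1)·f(k) + (k**2 + k/9 + 1/3).
Degrees (0,0,2) ⇒ d ≤ 3.
Solve for f: f(k) = k*(3*k**2 - 4*k + 4)/9 (degree 3 ≤ 3).
So s_k = (B(k−1)f/C)·t_k = (k*(3*k**2 - 4*k + 4)/(9*k**2 + k + 3))·t_k = k*(-3*k**2 + 4*k - 4).
Check: Δs_k = -9*k**2 - k - 3. ✓
Sum = s_(11) − s_(2); s_(11) = -3553, s_(2) = -16 ⇒ -3537.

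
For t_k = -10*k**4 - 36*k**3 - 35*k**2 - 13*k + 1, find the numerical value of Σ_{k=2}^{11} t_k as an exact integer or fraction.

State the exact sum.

Σ = -575020

Ratio r(k) = (10*k**4 + 76*k**3 + 203*k**2 + 231*k + 93)/(10*k**4 + 36*k**3 + 35*k**2 + 13*k - 1).
Factor: A=1; B=1; C=k**4 + 18*k**3/5 + 7*k**2/2 + 13*k/10 - 1/10.
Need (1)·f(k+1) − (1)·f(k) = k**4 + 18*k**3/5 + 7*k**2/2 + 13*k/10 - 1/10.
From deg A=0, deg B=0, deg C=4: d=5.
Match coefficients ⇒ f(k) = k*(2*k**4 + 4*k**3 - 3*k**2 - 2*k - 2)/10.
So s_k = (B(k−1)f/C)·t_k = (k*(2*k**4 + 4*k**3 - 3*k**2 - 2*k - 2)/(10*k**4 + 36*k**3 + 35*k**2 + 13*k - 1))·t_k = k*(-2*k**4 - 4*k**3 + 3*k**2 + 2*k + 2).
Check: Δs_k = -10*k**4 - 36*k**3 - 35*k**2 - 13*k + 1. ✓
Telescoping: Σ = s_(12) − s_(2) = -575112 − (-92) = -575020.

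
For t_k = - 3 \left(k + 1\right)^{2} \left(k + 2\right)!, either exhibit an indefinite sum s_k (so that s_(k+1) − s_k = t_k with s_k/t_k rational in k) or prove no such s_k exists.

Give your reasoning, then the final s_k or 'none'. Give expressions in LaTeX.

Step 1: r(k) = (k + 2)**2*(k + 3)/(k + 1)**2.
Factor: A=k + 3; B=1; C=k**2 + 2*k + 1.
Need (k + 3)·f(k+1) − (1)·f(k) = k**2 + 2*k + 1.
Bound: deg f ≤ 1.
Solving with deg f ≤ 1: f(k) = k - 1.
Get s_k = R·t_k = -3*(k - 1)*factorial(k + 2) with R(k) = B(k−1)f(k)/C(k) = (k - 1)/(k + 1)**2.
Δs = -3*(k + 1)**2*factorial(k + 2), as required.

s_k = - 3 \left(k - 1\right) \left(k + 2\right)!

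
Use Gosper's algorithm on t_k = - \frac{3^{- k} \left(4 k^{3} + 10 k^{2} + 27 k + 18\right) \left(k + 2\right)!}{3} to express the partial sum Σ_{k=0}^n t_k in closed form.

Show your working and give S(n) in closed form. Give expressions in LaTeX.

The ratio is (4*k**4 + 34*k**3 + 125*k**2 + 236*k + 177)/(3*(4*k**3 + 10*k**2 + 27*k + 18)).
A = k/3 + 1, B = 1, C = k**3 + 5*k**2/2 + 27*k/4 + 9/2.
f must satisfy (k/3 + 1)·f(k+1) − (1)·f(k) = k**3 + 5*k**2/2 + 27*k/4 + 9/2.
d = 2 from the (1,0,3) case.
Solve for f: f(k) = 3*(4*k**2 + 2*k - 3)/4 (degree 2 ≤ 2).
Get s_k = R·t_k = -(4*k**2 + 2*k - 3)*factorial(k + 2)/3**k with R(k) = B(k−1)f(k)/C(k) = 3*(4*k**2 + 2*k - 3)/(4*k**3 + 10*k**2 + 27*k + 18).
s_(k+1) − s_k = -(4*k**3 + 10*k**2 + 27*k + 18)*factorial(k + 2)/(3*3**k) = t_k.
Σ_(k=0)^n t_k = s_(n+1) − s_(0) = (-3**(-n - 1)*(4*n**2 + 10*n + 3)*factorial(n + 3)) − (6), i.e. -(18*3**n + 4*n**5*factorial(n) + 34*n**4*factorial(n) + 107*n**3*factorial(n) + 152*n**2*factorial(n) + 93*n*factorial(n) + 18*factorial(n))/(3*3**n).

S(n) = - \frac{3^{- n} \left(18 \cdot 3^{n} + 4 n^{5} n! + 34 n^{4} n! + 107 n^{3} n! + 152 n^{2} n! + 93 n n! + 18 n!\right)}{3}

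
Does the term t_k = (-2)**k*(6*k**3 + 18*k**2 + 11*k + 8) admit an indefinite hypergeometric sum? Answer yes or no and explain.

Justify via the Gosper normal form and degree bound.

Yes. s_k = (-2)**k*(-2*k**3 - 2*k**2 + 3*k - 2).

Ratio r(k) = 2*(-6*k**3 - 36*k**2 - 65*k - 43)/(6*k**3 + 18*k**2 + 11*k + 8).
A = -2, B = 1, C = k**3 + 3*k**2 + 11*k/6 + 4/3.
Solve (-2)·f(k+1) − (1)·f(k) = k**3 + 3*k**2 + 11*k/6 + 4/3.
d = 3 from the (0,0,3) case.
Coefficient equations give f(k) = -(k + 2)*(2*k**2 - 2*k + 1)/6.
Certificate R = B(k−1)f/C = -(k + 2)*(2*k**2 - 2*k + 1)/(6*k**3 + 18*k**2 + 11*k + 8) gives s_k = (-2)**k*(-2*k**3 - 2*k**2 + 3*k - 2).
Δs = (-2)**k*(6*k**3 + 18*k**2 + 11*k + 8), as required.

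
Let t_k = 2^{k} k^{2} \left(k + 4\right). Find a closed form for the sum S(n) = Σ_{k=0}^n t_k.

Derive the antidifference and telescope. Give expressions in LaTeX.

S(n) = 2 \cdot 2^{n} n^{3} + 2 \cdot 2^{n} n^{2} + 2 \cdot 2^{n} n - 2 \cdot 2^{n} + 2

t_(k+1)/t_k = 2*(k + 1)**2*(k + 5)/(k**2*(k + 4)).
Gosper form: A/B · C(k+1)/C(k) with A=2, B=1, C=k**3 + 4*k**2.
Set up (2)·f(k+1) − (1)·f(k) − (k**3 + 4*k**2) = 0.
Bound: deg f ≤ 3.
Coefficient equations give f(k) = k**3 - 2*k**2 + 2*k - 2.
Certificate R = B(k−1)f/C = (k**3 - 2*k**2 + 2*k - 2)/(k**2*(k + 4)) gives s_k = 2**k*(k**3 - 2*k**2 + 2*k - 2).
Check: Δs_k = 2**k*k**2*(k + 4). ✓
s_(n+1) = 2**(n + 1)*(n**3 + n**2 + n - 1) and s_(0) = -2, so S(n) = 2*2**n*n**3 + 2*2**n*n**2 + 2*2**n*n - 2*2**n + 2.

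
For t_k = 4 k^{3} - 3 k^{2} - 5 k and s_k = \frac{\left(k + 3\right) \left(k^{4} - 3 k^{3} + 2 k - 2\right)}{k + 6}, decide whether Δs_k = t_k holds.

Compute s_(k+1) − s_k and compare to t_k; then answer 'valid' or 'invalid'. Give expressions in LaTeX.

Invalid: residual \frac{3 \left(- 3 k^{4} - 24 k^{3} + 23 k^{2} + 32 k - 2\right)}{k^{2} + 13 k + 42} ≠ 0.

s_(k+1) = (k + 4)*(2*k + (k + 1)**4 - 3*(k + 1)**3)/(k + 7)
s_(k+1) − s_k = 2*(2*k**5 + 20*k**4 + 26*k**3 - 61*k**2 - 57*k - 3)/(k**2 + 13*k + 42)
(s_(k+1) − s_k) − t_k = 3*(-3*k**4 - 24*k**3 + 23*k**2 + 32*k - 2)/(k**2 + 13*k + 42)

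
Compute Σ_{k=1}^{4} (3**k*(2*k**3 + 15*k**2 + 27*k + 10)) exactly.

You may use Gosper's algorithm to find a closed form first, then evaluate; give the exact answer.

t_(k+1)/t_k = 3*(2*k**3 + 21*k**2 + 63*k + 54)/(2*k**3 + 15*k**2 + 27*k + 10).
Factor: A=3; B=1; C=k**3 + 15*k**2/2 + 27*k/2 + 5.
Set up (3)·f(k+1) − (1)·f(k) − (k**3 + 15*k**2/2 + 27*k/2 + 5) = 0.
deg f ≤ 3 (via 0,0,3).
Solve for f: f(k) = (k**3 + 3*k**2 - 1)/2 (degree 3 ≤ 3).
Get s_k = R·t_k = 3**k*(k**3 + 3*k**2 - 1) with R(k) = B(k−1)f(k)/C(k) = (k**3 + 3*k**2 - 1)/((k + 2)*(k + 5)*(2*k + 1)).
Δs = 3**k*(2*k**3 + 15*k**2 + 27*k + 10), as required.
Σ_(k=1)^(4) t_k = s_(5) − s_(1) = 48357 − (9) = 48348.

Σ = 48348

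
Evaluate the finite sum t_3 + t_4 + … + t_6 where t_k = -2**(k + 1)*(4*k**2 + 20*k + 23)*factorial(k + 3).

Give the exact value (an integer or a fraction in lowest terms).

Compute t_(k+1)/t_k: get 2*(4*k**3 + 44*k**2 + 159*k + 188)/(4*k**2 + 20*k + 23).
Normal form (A,B,C) = (2*k + 8, 1, k**2 + 5*k + 23/4).
Key eq: (2*k + 8)·f(k+1) = (1)·f(k) + (k**2 + 5*k + 23/4).
deg f ≤ 1 (via 1,0,2).
A polynomial solution: f(k) = (2*k + 1)/4.
R(k) = B(k−1)·f(k)/C(k) = (2*k + 1)/(4*k**2 + 20*k + 23); s_k = R·t_k = -2**(k + 1)*(2*k + 1)*factorial(k + 3).
Verify: -2**(k + 1)*(4*k**2 + 20*k + 23)*factorial(k + 3) matches t_k.
Evaluate s at k=7 and k=3: -13934592000 and -80640; difference -13934511360.

Σ = -13934511360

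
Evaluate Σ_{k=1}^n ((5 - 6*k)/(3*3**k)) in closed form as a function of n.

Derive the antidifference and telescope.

S(n) = 3**(-n - 1)*(-2*3**n + 3*n + 2)

The ratio is (6*k + 1)/(3*(6*k - 5)).
Factor: A=1/3; B=1; C=k - 5/6.
Set up (1/3)·f(k+1) − (1)·f(k) − (k - 5/6) = 0.
deg f ≤ 1 (via 0,0,1).
Solving with deg f ≤ 1: f(k) = -(3*k - 1)/2.
R(k) = B(k−1)·f(k)/C(k) = -3*(3*k - 1)/(6*k - 5); s_k = R·t_k = (3*k - 1)/3**k.
Δs = (5 - 6*k)/(3*3**k), as required.
s_(n+1) = 3**(-n - 1)*(3*n + 2) and s_(1) = 2/3, so S(n) = 3**(-n - 1)*(-2*3**n + 3*n + 2).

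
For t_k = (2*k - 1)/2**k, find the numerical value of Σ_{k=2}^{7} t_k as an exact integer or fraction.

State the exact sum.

Σ = 303/128

r(k) = (2*k + 1)/(2*(2*k - 1)) after simplifying.
A = 1/2, B = 1, C = k - 1/2.
Key eq: (1/2)·f(k+1) = (1)·f(k) + (k - 1/2).
From deg A=0, deg B=0, deg C=1: d=1.
Match coefficients ⇒ f(k) = -2*k - 1.
R(k) = B(k−1)·f(k)/C(k) = -2*(2*k + 1)/(2*k - 1); s_k = R·t_k = 2*(-2*k - 1)/2**k.
Verify: (2*k - 1)/2**k matches t_k.
Evaluate s at k=8 and k=2: -17/128 and -5/2; difference 303/128.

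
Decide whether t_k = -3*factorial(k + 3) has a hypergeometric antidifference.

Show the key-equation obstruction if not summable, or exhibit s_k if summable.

No. Not Gosper-summable.

Step 1: r(k) = k + 4.
A = k + 4, B = 1, C = 1.
Need (k + 4)·f(k+1) − (1)·f(k) = 1.
deg f ≤ -1 (via 1,0,0).
Negative degree bound (-1): no f exists, t_k not Gosper-summable.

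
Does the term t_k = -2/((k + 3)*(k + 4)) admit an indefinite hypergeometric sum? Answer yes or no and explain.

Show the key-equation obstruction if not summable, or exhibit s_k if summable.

Yes. s_k = -2*k/(3*k + 9).

Compute t_(k+1)/t_k: get (k + 3)/(k + 5).
Take A(k)=k + 3, B(k)=k + 5, C(k)=1.
Key eq: (k + 3)·f(k+1) = (k + 4)·f(k) + (1).
deg f ≤ 1 (via 1,1,0).
Coefficient equations give f(k) = k/3.
So s_k = (B(k−1)f/C)·t_k = (k*(k + 4)/3)·t_k = -2*k/(3*k + 9).
s_(k+1) − s_k = -2/(k**2 + 7*k + 12) = t_k.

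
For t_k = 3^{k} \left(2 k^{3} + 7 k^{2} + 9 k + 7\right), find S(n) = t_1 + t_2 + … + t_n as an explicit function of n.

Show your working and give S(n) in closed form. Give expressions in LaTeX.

S(n) = 3 \cdot 3^{n} n^{3} + 6 \cdot 3^{n} n^{2} + 12 \cdot 3^{n} n + 6 \cdot 3^{n} - 6

t_(k+1)/t_k = 3*(2*k**3 + 13*k**2 + 29*k + 25)/(2*k**3 + 7*k**2 + 9*k + 7).
Factor: A=3; B=1; C=k**3 + 7*k**2/2 + 9*k/2 + 7/2.
f must satisfy (3)·f(k+1) − (1)·f(k) = k**3 + 7*k**2/2 + 9*k/2 + 7/2.
Degrees (0,0,3) ⇒ d ≤ 3.
Match coefficients ⇒ f(k) = (k**3 - k**2 + 3*k - 1)/2.
R(k) = B(k−1)·f(k)/C(k) = (k**3 - k**2 + 3*k - 1)/(2*k**3 + 7*k**2 + 9*k + 7); s_k = R·t_k = 3**k*(k**3 - k**2 + 3*k - 1).
Verify: 3**k*(2*k**3 + 7*k**2 + 9*k + 7) matches t_k.
Σ_(k=1)^n t_k = s_(n+1) − s_(1) = (3**(n + 1)*(n**3 + 2*n**2 + 4*n + 2)) − (6), i.e. 3*3**n*n**3 + 6*3**n*n**2 + 12*3**n*n + 6*3**n - 6.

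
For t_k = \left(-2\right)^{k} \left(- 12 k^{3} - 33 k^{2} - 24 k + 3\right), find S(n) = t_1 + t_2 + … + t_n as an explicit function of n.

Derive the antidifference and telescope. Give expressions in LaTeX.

S(n) = 2 \left(-2\right)^{n} n \left(- 4 n^{2} - 15 n - 14\right)

The ratio is 2*(-4*k**3 - 23*k**2 - 42*k - 22)/(4*k**3 + 11*k**2 + 8*k - 1).
Factor: A=-2; B=1; C=k**3 + 11*k**2/4 + 2*k - 1/4.
Key eq: (-2)·f(k+1) = (1)·f(k) + (k**3 + 11*k**2/4 + 2*k - 1/4).
d = 3 from the (0,0,3) case.
Coefficient equations give f(k) = -(k - 1)*(k + 1)*(4*k + 3)/12.
R(k) = B(k−1)·f(k)/C(k) = -(k - 1)*(k + 1)*(4*k + 3)/(3*(4*k**3 + 11*k**2 + 8*k - 1)); s_k = R·t_k = (-2)**k*(4*k**3 + 3*k**2 - 4*k - 3).
Δs = (-2)**k*(-12*k**3 - 33*k**2 - 24*k + 3), as required.
Evaluate: s_(n+1) = 2*(-2)**n*n*(-4*n**2 - 15*n - 14); subtract s_(1) = 0 ⇒ S(n) = 2*(-2)**n*n*(-4*n**2 - 15*n - 14).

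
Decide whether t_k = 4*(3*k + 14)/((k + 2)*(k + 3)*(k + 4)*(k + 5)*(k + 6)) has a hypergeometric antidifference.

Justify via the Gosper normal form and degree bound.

The ratio is (k + 2)*(3*k + 17)/((k + 7)*(3*k + 14)).
So A=k + 2 and B=k + 7, with C=k + 14/3.
Solve (k + 2)·f(k+1) − (k + 6)·f(k) = k + 14/3.
d = 4 from the (1,1,1) case.
A polynomial solution: f(k) = k*(k + 4)*(k**2 + 10*k + 31)/90.
So s_k = (B(k−1)f/C)·t_k = (k*(k + 4)*(k + 6)*(k**2 + 10*k + 31)/(30*(3*k + 14)))·t_k = 2*k*(k**2 + 10*k + 31)/(15*(k**3 + 10*k**2 + 31*k + 30)).
Verify: 4*(3*k + 14)/(k**5 + 20*k**4 + 155*k**3 + 580*k**2 + 1044*k + 720) matches t_k.

Yes. s_k = 2*k*(k**2 + 10*k + 31)/(15*(k**3 + 10*k**2 + 31*k + 30)).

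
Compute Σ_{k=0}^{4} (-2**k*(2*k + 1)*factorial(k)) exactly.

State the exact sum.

Ratio r(k) = 2*(k + 1)*(2*k + 3)/(2*k + 1).
So A=2*k + 2 and B=1, with C=k + 1/2.
Solve (2*k + 2)·f(k+1) − (1)·f(k) = k + 1/2.
Degrees (1,0,1) ⇒ d ≤ 0.
Solving with deg f ≤ 0: f(k) = 1/2.
Get s_k = R·t_k = -2**k*factorial(k) with R(k) = B(k−1)f(k)/C(k) = 1/(2*k + 1).
Check: Δs_k = -2**k*(2*k + 1)*factorial(k). ✓
Sum = s_(5) − s_(0); s_(5) = -3840, s_(0) = -1 ⇒ -3839.

Σ = -3839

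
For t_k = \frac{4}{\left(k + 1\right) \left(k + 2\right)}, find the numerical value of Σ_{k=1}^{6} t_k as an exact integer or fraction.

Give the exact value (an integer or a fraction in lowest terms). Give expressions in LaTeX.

r(k) = (k + 1)/(k + 3) after simplifying.
So A=k + 1 and B=k + 3, with C=1.
Need (k + 1)·f(k+1) − (k + 2)·f(k) = 1.
d = 1 from the (1,1,0) case.
Solve for f: f(k) = k (degree 1 ≤ 1).
R(k) = B(k−1)·f(k)/C(k) = k*(k + 2); s_k = R·t_k = 4*k/(k + 1).
Check: Δs_k = 4/(k**2 + 3*k + 2). ✓
Sum = s_(7) − s_(1); s_(7) = 7/2, s_(1) = 2 ⇒ 3/2.

Σ = 3/2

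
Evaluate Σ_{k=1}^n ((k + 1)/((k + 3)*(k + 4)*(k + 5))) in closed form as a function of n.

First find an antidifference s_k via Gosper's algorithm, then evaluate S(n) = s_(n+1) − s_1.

S(n) = n*(3*n + 7)/(20*(n**2 + 9*n + 20))

Ratio r(k) = (k + 2)*(k + 3)/((k + 1)*(k + 6)).
Factor: A=k + 3; B=k + 6; C=k + 1.
Solve (k + 3)·f(k+1) − (k + 5)·f(k) = k + 1.
From deg A=1, deg B=1, deg C=1: d=2.
Solve for f: f(k) = k*(k + 1)/6 (degree 2 ≤ 2).
Get s_k = R·t_k = k*(k + 1)/(6*(k + 3)*(k + 4)) with R(k) = B(k−1)f(k)/C(k) = k*(k + 5)/6.
Verify: (k + 1)/(k**3 + 12*k**2 + 47*k + 60) matches t_k.
Evaluate: s_(n+1) = (n**2 + 3*n + 2)/(6*(n**2 + 9*n + 20)); subtract s_(1) = 1/60 ⇒ S(n) = n*(3*n + 7)/(20*(n**2 + 9*n + 20)).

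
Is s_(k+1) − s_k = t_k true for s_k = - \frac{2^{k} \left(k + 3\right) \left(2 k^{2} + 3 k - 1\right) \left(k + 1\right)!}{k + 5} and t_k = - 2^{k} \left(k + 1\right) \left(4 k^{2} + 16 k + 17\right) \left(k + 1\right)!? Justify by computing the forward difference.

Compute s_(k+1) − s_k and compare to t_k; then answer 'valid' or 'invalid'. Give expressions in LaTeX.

s_(k+1) = -2**(k + 1)*(k + 4)*(2*k**2 + 7*k + 4)*factorial(k + 2)/(k + 6)
s_(k+1) − s_k = -2**k*(4*k**5 + 56*k**4 + 293*k**3 + 718*k**2 + 819*k + 338)*factorial(k + 1)/((k + 5)*(k + 6))
(s_(k+1) − s_k) − t_k = 2**(k + 1)*(4*k**4 + 40*k**3 + 131*k**2 + 179*k + 86)*factorial(k + 1)/((k + 5)*(k + 6))

Invalid: residual \frac{2^{k + 1} \left(4 k^{4} + 40 k^{3} + 131 k^{2} + 179 k + 86\right) \left(k + 1\right)!}{\left(k + 5\right) \left(k + 6\right)} ≠ 0.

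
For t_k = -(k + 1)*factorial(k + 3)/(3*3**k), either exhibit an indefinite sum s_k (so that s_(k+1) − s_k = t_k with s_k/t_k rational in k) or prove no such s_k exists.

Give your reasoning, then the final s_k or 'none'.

s_k = -factorial(k + 3)/3**k

Step 1: r(k) = (k + 2)*(k + 4)/(3*(k + 1)).
Take A(k)=k/3 + 4/3, B(k)=1, C(k)=k + 1.
f must satisfy (k/3 + 4/3)·f(k+1) − (1)·f(k) = k + 1.
d = 0 from the (1,0,1) case.
Solving with deg f ≤ 0: f(k) = 3.
Get s_k = R·t_k = -factorial(k + 3)/3**k with R(k) = B(k−1)f(k)/C(k) = 3/(k + 1).
Δs = -(k + 1)*factorial(k + 3)/(3*3**k), as required.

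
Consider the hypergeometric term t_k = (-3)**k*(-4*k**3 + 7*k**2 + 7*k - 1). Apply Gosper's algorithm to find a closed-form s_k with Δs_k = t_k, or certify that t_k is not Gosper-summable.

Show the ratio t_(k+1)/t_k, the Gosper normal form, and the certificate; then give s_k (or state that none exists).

s_k = (-3)**k*(k**3 - 4*k**2 + 2*k + 1)

Ratio r(k) = 3*(-4*k**3 - 5*k**2 + 9*k + 9)/(4*k**3 - 7*k**2 - 7*k + 1).
So A=-3 and B=1, with C=k**3 - 7*k**2/4 - 7*k/4 + 1/4.
Set up (-3)·f(k+1) − (1)·f(k) − (k**3 - 7*k**2/4 - 7*k/4 + 1/4) = 0.
Degrees (0,0,3) ⇒ d ≤ 3.
Coefficient equations give f(k) = -(k - 1)*(k**2 - 3*k - 1)/4.
Get s_k = R·t_k = (-3)**k*(k**3 - 4*k**2 + 2*k + 1) with R(k) = B(k−1)f(k)/C(k) = -(k - 1)*(k**2 - 3*k - 1)/(4*k**3 - 7*k**2 - 7*k + 1).
Check: Δs_k = (-3)**k*(-4*k**3 + 7*k**2 + 7*k - 1). ✓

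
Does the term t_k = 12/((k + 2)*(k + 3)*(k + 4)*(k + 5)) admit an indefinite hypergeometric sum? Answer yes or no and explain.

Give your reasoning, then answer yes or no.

Compute t_(k+1)/t_k: get (k + 2)/(k + 6).
A = k + 2, B = k + 6, C = 1.
Set up (k + 2)·f(k+1) − (k + 5)·f(k) − (1) = 0.
d = 3 from the (1,1,0) case.
Solve for f: f(k) = k*(k**2 + 9*k + 26)/72 (degree 3 ≤ 3).
R(k) = B(k−1)·f(k)/C(k) = k*(k + 5)*(k**2 + 9*k + 26)/72; s_k = R·t_k = k*(k**2 + 9*k + 26)/(6*(k + 2)*(k + 3)*(k + 4)).
s_(k+1) − s_k = 12/(k**4 + 14*k**3 + 71*k**2 + 154*k + 120) = t_k.

Yes. s_k = k*(k**2 + 9*k + 26)/(6*(k + 2)*(k + 3)*(k + 4)).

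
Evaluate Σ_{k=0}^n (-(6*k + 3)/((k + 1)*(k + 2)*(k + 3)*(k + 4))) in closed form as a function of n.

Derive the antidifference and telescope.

S(n) = (-n**3 - 9*n**2 - 17*n - 9)/(3*(n**3 + 9*n**2 + 26*n + 24))

The ratio is (k + 1)*(2*k + 3)/((k + 5)*(2*k + 1)).
A = k + 1, B = k + 5, C = k + 1/2.
Need (k + 1)·f(k+1) − (k + 4)·f(k) = k + 1/2.
deg f ≤ 3 (via 1,1,1).
Solving with deg f ≤ 3: f(k) = k*(k**2 + 6*k + 2)/18.
Then R = B(k−1)f/C = k*(k + 4)*(k**2 + 6*k + 2)/(9*(2*k + 1)), so s_k = R(k)·t_k = -k*(k**2 + 6*k + 2)/(3*(k + 1)*(k + 2)*(k + 3)).
Δs = 3*(-2*k - 1)/(k**4 + 10*k**3 + 35*k**2 + 50*k + 24), as required.
Evaluate: s_(n+1) = (-n**3 - 9*n**2 - 17*n - 9)/(3*(n**3 + 9*n**2 + 26*n + 24)); subtract s_(0) = 0 ⇒ S(n) = (-n**3 - 9*n**2 - 17*n - 9)/(3*(n**3 + 9*n**2 + 26*n + 24)).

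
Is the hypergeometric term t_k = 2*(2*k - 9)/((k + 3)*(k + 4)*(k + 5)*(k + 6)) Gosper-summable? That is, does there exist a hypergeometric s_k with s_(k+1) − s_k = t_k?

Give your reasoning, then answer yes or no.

The ratio is (k + 3)*(2*k - 7)/((k + 7)*(2*k - 9)).
Factor: A=k + 3; B=k + 7; C=k - 9/2.
Need (k + 3)·f(k+1) − (k + 6)·f(k) = k - 9/2.
From deg A=1, deg B=1, deg C=1: d=3.
Match coefficients ⇒ f(k) = -k*(k**2 + 12*k + 77)/60.
R(k) = B(k−1)·f(k)/C(k) = -k*(k + 6)*(k**2 + 12*k + 77)/(30*(2*k - 9)); s_k = R·t_k = k*(-k**2 - 12*k - 77)/(15*(k + 3)*(k + 4)*(k + 5)).
Verify: 2*(2*k - 9)/(k**4 + 18*k**3 + 119*k**2 + 342*k + 360) matches t_k.

Yes. s_k = k*(-k**2 - 12*k - 77)/(15*(k + 3)*(k + 4)*(k + 5)).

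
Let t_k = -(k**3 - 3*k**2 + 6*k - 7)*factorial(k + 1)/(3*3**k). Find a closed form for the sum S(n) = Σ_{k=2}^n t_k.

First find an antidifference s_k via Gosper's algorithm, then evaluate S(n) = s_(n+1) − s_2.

S(n) = (-6*3**n - n**4*factorial(n) - n**3*factorial(n) + 6*n**2*factorial(n) + 10*n*factorial(n) + 4*factorial(n))/(3*3**n)

r(k) = (k**4/3 + 2*k**3/3 + k**2 + k - 2)/(k**3 - 3*k**2 + 6*k - 7) after simplifying.
Normal form (A,B,C) = (k/3 + 2/3, 1, k**3 - 3*k**2 + 6*k - 7).
Need (k/3 + 2/3)·f(k+1) − (1)·f(k) = k**3 - 3*k**2 + 6*k - 7.
Bound: deg f ≤ 2.
Solving with deg f ≤ 2: f(k) = 3*(k**2 - 4*k + 1).
So s_k = (B(k−1)f/C)·t_k = (3*(k**2 - 4*k + 1)/(k**3 - 3*k**2 + 6*k - 7))·t_k = -(k**2 - 4*k + 1)*factorial(k + 1)/3**k.
s_(k+1) − s_k = -(k**3 - 3*k**2 + 6*k - 7)*factorial(k + 1)/(3*3**k) = t_k.
Σ_(k=2)^n t_k = s_(n+1) − s_(2) = (3**(-n - 1)*(-n**2 + 2*n + 2)*factorial(n + 2)) − (2), i.e. (-6*3**n - n**4*factorial(n) - n**3*factorial(n) + 6*n**2*factorial(n) + 10*n*factorial(n) + 4*factorial(n))/(3*3**n).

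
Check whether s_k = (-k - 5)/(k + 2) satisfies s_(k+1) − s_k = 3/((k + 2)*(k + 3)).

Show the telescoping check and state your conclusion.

s_(k+1) = (-k - 6)/(k + 3)
s_(k+1) − s_k = 3/(k**2 + 5*k + 6)
(s_(k+1) − s_k) − t_k = 0

Valid — Δs_k = t_k.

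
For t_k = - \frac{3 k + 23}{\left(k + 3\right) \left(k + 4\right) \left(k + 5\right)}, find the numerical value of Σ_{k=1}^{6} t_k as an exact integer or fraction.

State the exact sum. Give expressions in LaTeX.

Σ = -27/44

Ratio r(k) = (k + 3)*(3*k + 26)/((k + 6)*(3*k + 23)).
Take A(k)=k + 3, B(k)=k + 6, C(k)=k + 23/3.
Key eq: (k + 3)·f(k+1) = (k + 5)·f(k) + (k + 23/3).
Degrees (1,1,1) ⇒ d ≤ 2.
Coefficient equations give f(k) = k*(4*k + 19)/9.
Certificate R = B(k−1)f/C = k*(k + 5)*(4*k + 19)/(3*(3*k + 23)) gives s_k = k*(-4*k - 19)/(3*(k + 3)*(k + 4)).
Check: Δs_k = (-3*k - 23)/(k**3 + 12*k**2 + 47*k + 60). ✓
Sum = s_(7) − s_(1); s_(7) = -329/330, s_(1) = -23/60 ⇒ -27/44.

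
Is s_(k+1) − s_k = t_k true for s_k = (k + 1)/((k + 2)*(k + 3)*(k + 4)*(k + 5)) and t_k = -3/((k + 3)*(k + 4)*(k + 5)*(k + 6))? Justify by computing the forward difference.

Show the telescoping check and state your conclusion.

s_(k+1) = (k + 2)/((k + 3)*(k + 4)*(k + 5)*(k + 6))
s_(k+1) − s_k = (-(k + 1)*(k + 6) + (k + 2)**2)/((k + 2)*(k + 3)*(k + 4)*(k + 5)*(k + 6))
(s_(k+1) − s_k) − t_k = 4/(k**5 + 20*k**4 + 155*k**3 + 580*k**2 + 1044*k + 720)

Invalid: residual 4/(k**5 + 20*k**4 + 155*k**3 + 580*k**2 + 1044*k + 720) ≠ 0.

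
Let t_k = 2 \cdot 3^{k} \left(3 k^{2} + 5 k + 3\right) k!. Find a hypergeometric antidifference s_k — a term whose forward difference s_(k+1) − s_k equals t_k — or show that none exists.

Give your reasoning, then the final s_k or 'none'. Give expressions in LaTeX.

s_k = 2 \cdot 3^{k} k k!

t_(k+1)/t_k = 3*(3*k**3 + 14*k**2 + 22*k + 11)/(3*k**2 + 5*k + 3).
So A=3*k + 3 and B=1, with C=k**2 + 5*k/3 + 1.
Need (3*k + 3)·f(k+1) − (1)·f(k) = k**2 + 5*k/3 + 1.
Degrees (1,0,2) ⇒ d ≤ 1.
Solve for f: f(k) = k/3 (degree 1 ≤ 1).
Then R = B(k−1)f/C = k/(3*k**2 + 5*k + 3), so s_k = R(k)·t_k = 2*3**k*k*factorial(k).
Verify: 2*3**k*(3*k**2 + 5*k + 3)*factorial(k) matches t_k.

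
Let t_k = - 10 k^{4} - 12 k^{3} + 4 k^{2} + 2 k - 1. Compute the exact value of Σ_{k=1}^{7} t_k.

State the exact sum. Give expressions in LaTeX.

Σ = -55559

r(k) = (10*k**4 + 52*k**3 + 92*k**2 + 66*k + 17)/(10*k**4 + 12*k**3 - 4*k**2 - 2*k + 1) after simplifying.
Factor: A=1; B=1; C=k**4 + 6*k**3/5 - 2*k**2/5 - k/5 + 1/10.
Solve (1)·f(k+1) − (1)·f(k) = k**4 + 6*k**3/5 - 2*k**2/5 - k/5 + 1/10.
d = 5 from the (0,0,4) case.
Coefficient equations give f(k) = k*(2*k**4 - 2*k**3 - 4*k**2 + 4*k + 1)/10.
Then R = B(k−1)f/C = k*(2*k**4 - 2*k**3 - 4*k**2 + 4*k + 1)/(10*k**4 + 12*k**3 - 4*k**2 - 2*k + 1), so s_k = R(k)·t_k = k*(-2*k**4 + 2*k**3 + 4*k**2 - 4*k - 1).
Verify: -10*k**4 - 12*k**3 + 4*k**2 + 2*k - 1 matches t_k.
Σ_(k=1)^(7) t_k = s_(8) − s_(1) = -55560 − (-1) = -55559.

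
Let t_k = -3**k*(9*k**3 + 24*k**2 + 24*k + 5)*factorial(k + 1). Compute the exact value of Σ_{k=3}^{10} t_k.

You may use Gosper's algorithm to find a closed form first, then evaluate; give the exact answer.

r(k) = 3*(9*k**4 + 69*k**3 + 201*k**2 + 260*k + 124)/(9*k**3 + 24*k**2 + 24*k + 5) after simplifying.
Factor: A=3*k + 6; B=1; C=k**3 + 8*k**2/3 + 8*k/3 + 5/9.
Solve (3*k + 6)·f(k+1) − (1)·f(k) = k**3 + 8*k**2/3 + 8*k/3 + 5/9.
From deg A=1, deg B=0, deg C=3: d=2.
Solve for f: f(k) = (3*k**2 - 3*k + 1)/9 (degree 2 ≤ 2).
Then R = B(k−1)f/C = (3*k**2 - 3*k + 1)/(9*k**3 + 24*k**2 + 24*k + 5), so s_k = R(k)·t_k = -3**k*(3*k**2 - 3*k + 1)*factorial(k + 1).
s_(k+1) − s_k = -3**k*(9*k**3 + 24*k**2 + 24*k + 5)*factorial(k + 1) = t_k.
Evaluate s at k=11 and k=3: -28086573520051200 and -12312; difference -28086573520038888.

Σ = -28086573520038888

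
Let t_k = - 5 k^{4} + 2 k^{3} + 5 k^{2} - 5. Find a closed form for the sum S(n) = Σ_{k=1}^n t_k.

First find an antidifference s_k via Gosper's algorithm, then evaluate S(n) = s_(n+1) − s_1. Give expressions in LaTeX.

r(k) = (5*k**4 + 18*k**3 + 19*k**2 + 4*k + 3)/(5*k**4 - 2*k**3 - 5*k**2 + 5) after simplifying.
Take A(k)=1, B(k)=1, C(k)=k**4 - 2*k**3/5 - k**2 + 1.
f must satisfy (1)·f(k+1) − (1)·f(k) = k**4 - 2*k**3/5 - k**2 + 1.
d = 5 from the (0,0,4) case.
Coefficient equations give f(k) = k*(k**4 - 3*k**3 + k**2 + 2*k + 4)/5.
Certificate R = B(k−1)f/C = k*(k**4 - 3*k**3 + k**2 + 2*k + 4)/(5*k**4 - 2*k**3 - 5*k**2 + 5) gives s_k = k*(-k**4 + 3*k**3 - k**2 - 2*k - 4).
Δs = -5*k**4 + 2*k**3 + 5*k**2 - 5, as required.
Telescope: S(n) = s_(n+1) − s_(1) = -n**5 - 2*n**4 + n**3 + 3*n**2 - 4*n - 5 − (-5) = n*(-n**4 - 2*n**3 + n**2 + 3*n - 4).

S(n) = n \left(- n^{4} - 2 n^{3} + n^{2} + 3 n - 4\right)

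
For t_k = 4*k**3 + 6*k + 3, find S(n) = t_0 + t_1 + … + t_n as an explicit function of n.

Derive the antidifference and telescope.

S(n) = n**4 + 2*n**3 + 4*n**2 + 6*n + 3

The ratio is (6*k + 4*(k + 1)**3 + 9)/(4*k**3 + 6*k + 3).
Take A(k)=1, B(k)=1, C(k)=k**3 + 3*k/2 + 3/4.
Need (1)·f(k+1) − (1)·f(k) = k**3 + 3*k/2 + 3/4.
deg f ≤ 4 (via 0,0,3).
Solve for f: f(k) = k**2*(k**2 - 2*k + 4)/4 (degree 4 ≤ 4).
So s_k = (B(k−1)f/C)·t_k = (k**2*(k**2 - 2*k + 4)/(4*k**3 + 6*k + 3))·t_k = k**2*(k**2 - 2*k + 4).
Δs = 4*k**3 + 6*k + 3, as required.
s_(n+1) = n**4 + 2*n**3 + 4*n**2 + 6*n + 3 and s_(0) = 0, so S(n) = n**4 + 2*n**3 + 4*n**2 + 6*n + 3.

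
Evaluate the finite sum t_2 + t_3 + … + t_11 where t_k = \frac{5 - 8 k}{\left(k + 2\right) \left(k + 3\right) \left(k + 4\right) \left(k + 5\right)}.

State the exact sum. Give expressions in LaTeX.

Σ = -29/480

t_(k+1)/t_k = (k + 2)*(8*k + 3)/((k + 6)*(8*k - 5)).
So A=k + 2 and B=k + 6, with C=k - 5/8.
Key eq: (k + 2)·f(k+1) = (k + 5)·f(k) + (k - 5/8).
From deg A=1, deg B=1, deg C=1: d=3.
Solving with deg f ≤ 3: f(k) = k*(k - 5)*(k + 14)/192.
Get s_k = R·t_k = k*(-k**2 - 9*k + 70)/(24*(k + 2)*(k + 3)*(k + 4)) with R(k) = B(k−1)f(k)/C(k) = k*(k - 5)*(k + 5)*(k + 14)/(24*(8*k - 5)).
Check: Δs_k = (5 - 8*k)/(k**4 + 14*k**3 + 71*k**2 + 154*k + 120). ✓
Telescoping: Σ = s_(12) − s_(2) = -13/480 − (1/30) = -29/480.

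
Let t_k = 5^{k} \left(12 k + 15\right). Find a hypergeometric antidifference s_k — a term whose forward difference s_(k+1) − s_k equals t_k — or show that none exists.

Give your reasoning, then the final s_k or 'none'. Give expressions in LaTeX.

s_k = 3 \cdot 5^{k} k

Step 1: r(k) = 5*(4*k + 9)/(4*k + 5).
Normal form (A,B,C) = (5, 1, k + 5/4).
Need (5)·f(k+1) − (1)·f(k) = k + 5/4.
Degrees (0,0,1) ⇒ d ≤ 1.
Solve for f: f(k) = k/4 (degree 1 ≤ 1).
So s_k = (B(k−1)f/C)·t_k = (k/(4*k + 5))·t_k = 3*5**k*k.
Δs = 5**k*(12*k + 15), as required.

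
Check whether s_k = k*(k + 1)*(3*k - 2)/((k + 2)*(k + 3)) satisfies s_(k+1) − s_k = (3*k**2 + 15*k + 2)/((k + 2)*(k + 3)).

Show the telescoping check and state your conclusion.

s_(k+1) = (k + 1)*(k + 2)*(3*k + 1)/((k + 3)*(k + 4))
s_(k+1) − s_k = (3*k**3 + 27*k**2 + 28*k + 4)/(k**3 + 9*k**2 + 26*k + 24)
(s_(k+1) − s_k) − t_k = 2*(-17*k - 2)/(k**3 + 9*k**2 + 26*k + 24)

Invalid: residual 2*(-17*k - 2)/(k**3 + 9*k**2 + 26*k + 24) ≠ 0.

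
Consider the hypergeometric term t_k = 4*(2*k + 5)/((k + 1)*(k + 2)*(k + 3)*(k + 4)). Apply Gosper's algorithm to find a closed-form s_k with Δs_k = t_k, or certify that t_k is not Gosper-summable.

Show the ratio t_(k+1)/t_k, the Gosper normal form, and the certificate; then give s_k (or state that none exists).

Ratio r(k) = (k + 1)*(2*k + 7)/((k + 5)*(2*k + 5)).
Factor: A=k + 1; B=k + 5; C=k + 5/2.
Set up (k + 1)·f(k+1) − (k + 4)·f(k) − (k + 5/2) = 0.
From deg A=1, deg B=1, deg C=1: d=3.
Coefficient equations give f(k) = k*(k + 2)*(k + 4)/6.
Then R = B(k−1)f/C = k*(k + 2)*(k + 4)**2/(3*(2*k + 5)), so s_k = R(k)·t_k = 4*k*(k + 4)/(3*(k**2 + 4*k + 3)).
Check: Δs_k = 4*(2*k + 5)/(k**4 + 10*k**3 + 35*k**2 + 50*k + 24). ✓

s_k = 4*k*(k + 4)/(3*(k**2 + 4*k + 3))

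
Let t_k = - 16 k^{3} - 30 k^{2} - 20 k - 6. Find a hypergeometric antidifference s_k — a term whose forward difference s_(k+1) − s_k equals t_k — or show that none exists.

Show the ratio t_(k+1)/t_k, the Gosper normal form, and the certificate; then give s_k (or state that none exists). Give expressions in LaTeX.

t_(k+1)/t_k = (8*k**3 + 39*k**2 + 64*k + 36)/(8*k**3 + 15*k**2 + 10*k + 3).
Take A(k)=1, B(k)=1, C(k)=k**3 + 15*k**2/8 + 5*k/4 + 3/8.
Set up (1)·f(k+1) − (1)·f(k) − (k**3 + 15*k**2/8 + 5*k/4 + 3/8) = 0.
Degrees (0,0,3) ⇒ d ≤ 4.
Solving with deg f ≤ 4: f(k) = k*(k + 1)*(4*k**2 - 2*k + 1)/16.
Get s_k = R·t_k = k*(-4*k**3 - 2*k**2 + k - 1) with R(k) = B(k−1)f(k)/C(k) = k*(4*k**2 - 2*k + 1)/(2*(8*k**2 + 7*k + 3)).
s_(k+1) − s_k = -16*k**3 - 30*k**2 - 20*k - 6 = t_k.

s_k = k \left(- 4 k^{3} - 2 k^{2} + k - 1\right)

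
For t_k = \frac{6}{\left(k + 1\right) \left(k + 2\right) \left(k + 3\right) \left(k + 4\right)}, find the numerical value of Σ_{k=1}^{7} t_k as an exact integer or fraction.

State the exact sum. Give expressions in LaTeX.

Σ = 161/1980

The ratio is (k + 1)/(k + 5).
So A=k + 1 and B=k + 5, with C=1.
Set up (k + 1)·f(k+1) − (k + 4)·f(k) − (1) = 0.
Bound: deg f ≤ 3.
A polynomial solution: f(k) = k*(k**2 + 6*k + 11)/18.
R(k) = B(k−1)·f(k)/C(k) = k*(k + 4)*(k**2 + 6*k + 11)/18; s_k = R·t_k = k*(k**2 + 6*k + 11)/(3*(k + 1)*(k + 2)*(k + 3)).
s_(k+1) − s_k = 6/(k**4 + 10*k**3 + 35*k**2 + 50*k + 24) = t_k.
Telescoping: Σ = s_(8) − s_(1) = 164/495 − (1/4) = 161/1980.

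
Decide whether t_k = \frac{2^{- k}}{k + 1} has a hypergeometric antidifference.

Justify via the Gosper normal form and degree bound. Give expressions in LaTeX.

t_(k+1)/t_k = (k + 1)/(2*(k + 2)).
Factor: A=k/2 + 1/2; B=k + 2; C=1.
Set up (k/2 + 1/2)·f(k+1) − (k + 1)·f(k) − (1) = 0.
Bound: deg f ≤ -1.
Negative degree bound (-1): no f exists, t_k not Gosper-summable.

No — negative degree bound, so no certificate f.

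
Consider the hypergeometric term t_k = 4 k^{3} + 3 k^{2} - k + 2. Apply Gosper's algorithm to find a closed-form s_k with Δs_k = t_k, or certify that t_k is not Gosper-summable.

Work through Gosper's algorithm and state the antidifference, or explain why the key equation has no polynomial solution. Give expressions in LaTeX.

Step 1: r(k) = (4*k**3 + 15*k**2 + 17*k + 8)/(4*k**3 + 3*k**2 - k + 2).
A = 1, B = 1, C = k**3 + 3*k**2/4 - k/4 + 1/2.
Need (1)·f(k+1) − (1)·f(k) = k**3 + 3*k**2/4 - k/4 + 1/2.
deg f ≤ 4 (via 0,0,3).
Coefficient equations give f(k) = k*(k**3 - k**2 - k + 3)/4.
So s_k = (B(k−1)f/C)·t_k = (k*(k**3 - k**2 - k + 3)/(4*k**3 + 3*k**2 - k + 2))·t_k = k*(k**3 - k**2 - k + 3).
Verify: 4*k**3 + 3*k**2 - k + 2 matches t_k.

s_k = k \left(k^{3} - k^{2} - k + 3\right)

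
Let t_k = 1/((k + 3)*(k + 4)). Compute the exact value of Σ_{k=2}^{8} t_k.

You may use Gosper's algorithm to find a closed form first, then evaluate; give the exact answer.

r(k) = (k + 3)/(k + 5) after simplifying.
Gosper form: A/B · C(k+1)/C(k) with A=k + 3, B=k + 5, C=1.
Need (k + 3)·f(k+1) − (k + 4)·f(k) = 1.
Bound: deg f ≤ 1.
Match coefficients ⇒ f(k) = k/3.
Then R = B(k−1)f/C = k*(k + 4)/3, so s_k = R(k)·t_k = k/(3*(k + 3)).
Check: Δs_k = 1/(k**2 + 7*k + 12). ✓
Sum = s_(9) − s_(2); s_(9) = 1/4, s_(2) = 2/15 ⇒ 7/60.

Σ = 7/60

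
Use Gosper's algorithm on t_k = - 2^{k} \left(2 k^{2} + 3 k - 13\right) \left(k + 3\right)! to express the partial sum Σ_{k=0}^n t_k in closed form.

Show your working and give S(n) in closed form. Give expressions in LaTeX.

t_(k+1)/t_k = 2*(2*k**3 + 15*k**2 + 20*k - 32)/(2*k**2 + 3*k - 13).
Take A(k)=2*k + 8, B(k)=1, C(k)=k**2 + 3*k/2 - 13/2.
Solve (2*k + 8)·f(k+1) − (1)·f(k) = k**2 + 3*k/2 - 13/2.
Degrees (1,0,2) ⇒ d ≤ 1.
Coefficient equations give f(k) = (k - 3)/2.
Get s_k = R·t_k = -2**k*(k - 3)*factorial(k + 3) with R(k) = B(k−1)f(k)/C(k) = (k - 3)/(2*k**2 + 3*k - 13).
Δs = -2**k*(2*k**2 + 3*k - 13)*factorial(k + 3), as required.
s_(n+1) = -2**(n + 1)*(n - 2)*factorial(n + 4) and s_(0) = 18, so S(n) = -2*2**n*n*factorial(n + 4) + 4*2**n*factorial(n + 4) - 18.

S(n) = - 2 \cdot 2^{n} n \left(n + 4\right)! + 4 \cdot 2^{n} \left(n + 4\right)! - 18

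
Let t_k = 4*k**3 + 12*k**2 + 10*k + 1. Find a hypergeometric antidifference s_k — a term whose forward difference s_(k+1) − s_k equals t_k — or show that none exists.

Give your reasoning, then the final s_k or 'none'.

Ratio r(k) = (4*k**3 + 24*k**2 + 46*k + 27)/(4*k**3 + 12*k**2 + 10*k + 1).
Gosper form: A/B · C(k+1)/C(k) with A=1, B=1, C=k**3 + 3*k**2 + 5*k/2 + 1/4.
Solve (1)·f(k+1) − (1)·f(k) = k**3 + 3*k**2 + 5*k/2 + 1/4.
d = 4 from the (0,0,3) case.
Match coefficients ⇒ f(k) = k*(k**3 + 2*k**2 - 2)/4.
Certificate R = B(k−1)f/C = k*(k**3 + 2*k**2 - 2)/(4*k**3 + 12*k**2 + 10*k + 1) gives s_k = k*(k**3 + 2*k**2 - 2).
Δs = 4*k**3 + 12*k**2 + 10*k + 1, as required.

s_k = k*(k**3 + 2*k**2 - 2)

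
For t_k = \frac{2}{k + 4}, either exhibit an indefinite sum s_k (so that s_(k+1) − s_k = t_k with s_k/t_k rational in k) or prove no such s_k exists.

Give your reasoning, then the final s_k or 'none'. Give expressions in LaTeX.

t_(k+1)/t_k = (k + 4)/(k + 5).
Normal form (A,B,C) = (k + 4, k + 5, 1).
Set up (k + 4)·f(k+1) − (k + 4)·f(k) − (1) = 0.
deg f ≤ 0 (via 1,1,0).
f = c0 ⇒ A·f(k+1) − B(k−1)·f(k) − C = -1. The system {-1 = 0} is inconsistent; no antidifference.

not Gosper-summable; s_k does not exist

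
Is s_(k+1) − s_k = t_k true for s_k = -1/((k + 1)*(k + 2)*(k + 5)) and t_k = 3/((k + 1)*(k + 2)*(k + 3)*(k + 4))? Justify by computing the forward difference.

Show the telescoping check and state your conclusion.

s_(k+1) = -1/((k + 2)*(k + 3)*(k + 6))
s_(k+1) − s_k = (3*k + 13)/(k**5 + 17*k**4 + 107*k**3 + 307*k**2 + 396*k + 180)
(s_(k+1) − s_k) − t_k = 2*(-4*k - 19)/(k**6 + 21*k**5 + 175*k**4 + 735*k**3 + 1624*k**2 + 1764*k + 720)

Invalid: residual 2*(-4*k - 19)/(k**6 + 21*k**5 + 175*k**4 + 735*k**3 + 1624*k**2 + 1764*k + 720) ≠ 0.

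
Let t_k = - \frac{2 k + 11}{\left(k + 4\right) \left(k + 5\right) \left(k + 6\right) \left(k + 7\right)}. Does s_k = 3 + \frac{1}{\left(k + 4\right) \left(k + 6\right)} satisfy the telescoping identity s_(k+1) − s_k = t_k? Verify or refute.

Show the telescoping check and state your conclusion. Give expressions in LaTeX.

valid (s_(k+1) − s_k reduces to t_k)

s_(k+1) = 3 + 1/((k + 5)*(k + 7))
s_(k+1) − s_k = (-2*k - 11)/(k**4 + 22*k**3 + 179*k**2 + 638*k + 840)
(s_(k+1) − s_k) − t_k = 0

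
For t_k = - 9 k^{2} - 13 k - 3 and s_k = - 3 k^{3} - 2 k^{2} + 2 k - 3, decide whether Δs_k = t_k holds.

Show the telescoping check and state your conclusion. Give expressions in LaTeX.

valid (s_(k+1) − s_k reduces to t_k)

s_(k+1) = -3*k**3 - 11*k**2 - 11*k - 6
s_(k+1) − s_k = -9*k**2 - 13*k - 3
(s_(k+1) − s_k) − t_k = 0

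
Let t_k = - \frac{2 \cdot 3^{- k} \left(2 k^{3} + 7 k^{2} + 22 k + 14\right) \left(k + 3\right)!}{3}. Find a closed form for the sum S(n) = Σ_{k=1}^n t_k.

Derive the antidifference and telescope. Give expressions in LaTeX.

r(k) = (2*k**4 + 21*k**3 + 94*k**2 + 213*k + 180)/(3*(2*k**3 + 7*k**2 + 22*k + 14)) after simplifying.
Take A(k)=k/3 + 4/3, B(k)=1, C(k)=k**3 + 7*k**2/2 + 11*k + 7.
Set up (k/3 + 4/3)·f(k+1) − (1)·f(k) − (k**3 + 7*k**2/2 + 11*k + 7) = 0.
From deg A=1, deg B=0, deg C=3: d=2.
Solving with deg f ≤ 2: f(k) = 3*(2*k**2 + k + 2)/2.
Get s_k = R·t_k = -2*(2*k**2 + k + 2)*factorial(k + 3)/3**k with R(k) = B(k−1)f(k)/C(k) = 3*(2*k**2 + k + 2)/(2*k**3 + 7*k**2 + 22*k + 14).
Check: Δs_k = -2*(2*k**3 + 7*k**2 + 22*k + 14)*factorial(k + 3)/(3*3**k). ✓
Telescope: S(n) = s_(n+1) − s_(1) = -2*3**(-n - 1)*(2*n**2 + 5*n + 5)*factorial(n + 4) − (-80) = (240*3**n - 4*n**6*factorial(n) - 50*n**5*factorial(n) - 250*n**4*factorial(n) - 650*n**3*factorial(n) - 946*n**2*factorial(n) - 740*n*factorial(n) - 240*factorial(n))/(3*3**n).

S(n) = \frac{3^{- n} \left(240 \cdot 3^{n} - 4 n^{6} n! - 50 n^{5} n! - 250 n^{4} n! - 650 n^{3} n! - 946 n^{2} n! - 740 n n! - 240 n!\right)}{3}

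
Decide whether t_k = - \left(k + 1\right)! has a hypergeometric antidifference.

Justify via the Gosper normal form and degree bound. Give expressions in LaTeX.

No — key equation has no polynomial f.

Compute t_(k+1)/t_k: get k + 2.
Gosper form: A/B · C(k+1)/C(k) with A=k + 2, B=1, C=1.
Key eq: (k + 2)·f(k+1) = (1)·f(k) + (1).
Bound: deg f ≤ -1.
Bound -1 < 0, so the key equation has no polynomial solution.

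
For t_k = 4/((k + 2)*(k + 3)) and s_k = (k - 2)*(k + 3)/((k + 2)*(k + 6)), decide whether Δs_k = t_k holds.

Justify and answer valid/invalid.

Invalid: residual 3*(k**2 - 3*k - 30)/(k**4 + 18*k**3 + 113*k**2 + 288*k + 252) ≠ 0.

s_(k+1) = (k - 1)*(k + 4)/((k + 3)*(k + 7))
s_(k+1) − s_k = (7*k**2 + 43*k + 78)/(k**4 + 18*k**3 + 113*k**2 + 288*k + 252)
(s_(k+1) − s_k) − t_k = 3*(k**2 - 3*k - 30)/(k**4 + 18*k**3 + 113*k**2 + 288*k + 252)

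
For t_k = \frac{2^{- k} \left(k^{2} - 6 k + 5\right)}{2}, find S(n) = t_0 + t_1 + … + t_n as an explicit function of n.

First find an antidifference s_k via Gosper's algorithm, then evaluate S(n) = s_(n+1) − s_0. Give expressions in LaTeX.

S(n) = 2^{- n - 1} \left(2^{n + 2} - n^{2} + 2 n + 1\right)

Step 1: r(k) = k*(k - 4)/(2*(k**2 - 6*k + 5)).
Take A(k)=1/2, B(k)=1, C(k)=k**2 - 6*k + 5.
Need (1/2)·f(k+1) − (1)·f(k) = k**2 - 6*k + 5.
From deg A=0, deg B=0, deg C=2: d=2.
A polynomial solution: f(k) = -2*(k**2 - 4*k + 2).
So s_k = (B(k−1)f/C)·t_k = (-2*(k**2 - 4*k + 2)/((k - 5)*(k - 1)))·t_k = (-k**2 + 4*k - 2)/2**k.
s_(k+1) − s_k = (k**2 - 6*k + 5)/(2*2**k) = t_k.
Σ_(k=0)^n t_k = s_(n+1) − s_(0) = (2**(-n - 1)*(-n**2 + 2*n + 1)) − (-2), i.e. 2**(-n - 1)*(2**(n + 2) - n**2 + 2*n + 1).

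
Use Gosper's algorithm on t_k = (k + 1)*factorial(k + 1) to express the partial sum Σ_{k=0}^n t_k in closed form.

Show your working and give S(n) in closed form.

The ratio is (k + 2)**2/(k + 1).
Normal form (A,B,C) = (k + 2, 1, k + 1).
Solve (k + 2)·f(k+1) − (1)·f(k) = k + 1.
Degrees (1,0,1) ⇒ d ≤ 0.
Solve for f: f(k) = 1 (degree 0 ≤ 0).
Certificate R = B(k−1)f/C = 1/(k + 1) gives s_k = factorial(k + 1).
Check: Δs_k = (k + 1)*factorial(k + 1). ✓
Σ_(k=0)^n t_k = s_(n+1) − s_(0) = (factorial(n + 2)) − (1), i.e. factorial(n + 2) - 1.

S(n) = factorial(n + 2) - 1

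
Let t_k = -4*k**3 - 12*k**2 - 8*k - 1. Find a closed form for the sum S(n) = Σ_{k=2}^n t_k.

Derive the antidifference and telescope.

Step 1: r(k) = (4*k**3 + 24*k**2 + 44*k + 25)/(4*k**3 + 12*k**2 + 8*k + 1).
A = 1, B = 1, C = k**3 + 3*k**2 + 2*k + 1/4.
Need (1)·f(k+1) − (1)·f(k) = k**3 + 3*k**2 + 2*k + 1/4.
d = 4 from the (0,0,3) case.
Solving with deg f ≤ 4: f(k) = k*(k**3 + 2*k**2 - k - 1)/4.
R(k) = B(k−1)·f(k)/C(k) = k*(k**3 + 2*k**2 - k - 1)/(4*k**3 + 12*k**2 + 8*k + 1); s_k = R·t_k = k*(-k**3 - 2*k**2 + k + 1).
Δs = -4*k**3 - 12*k**2 - 8*k - 1, as required.
Σ_(k=2)^n t_k = s_(n+1) − s_(2) = (-n**4 - 6*n**3 - 11*n**2 - 7*n - 1) − (-26), i.e. -n**4 - 6*n**3 - 11*n**2 - 7*n + 25.

S(n) = -n**4 - 6*n**3 - 11*n**2 - 7*n + 25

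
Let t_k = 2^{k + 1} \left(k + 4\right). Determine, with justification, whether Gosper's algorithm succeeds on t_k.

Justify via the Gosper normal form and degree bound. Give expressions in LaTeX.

The ratio is 2*(k + 5)/(k + 4).
So A=2 and B=1, with C=k + 4.
f must satisfy (2)·f(k+1) − (1)·f(k) = k + 4.
Degrees (0,0,1) ⇒ d ≤ 1.
Solve for f: f(k) = k + 2 (degree 1 ≤ 1).
So s_k = (B(k−1)f/C)·t_k = ((k + 2)/(k + 4))·t_k = 2**(k + 1)*(k + 2).
Verify: 2**(k + 1)*(k + 4) matches t_k.

Yes. s_k = 2^{k + 1} \left(k + 2\right).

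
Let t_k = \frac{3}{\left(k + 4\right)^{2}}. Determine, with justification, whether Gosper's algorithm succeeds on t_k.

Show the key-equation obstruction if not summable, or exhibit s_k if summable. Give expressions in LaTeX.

No — t_k has no hypergeometric antidifference.

r(k) = (k + 4)**2/(k + 5)**2 after simplifying.
Take A(k)=k**2 + 8*k + 16, B(k)=k**2 + 10*k + 25, C(k)=1.
Solve (k**2 + 8*k + 16)·f(k+1) − (k**2 + 8*k + 16)·f(k) = 1.
Bound: deg f ≤ 0.
f = c0 ⇒ A·f(k+1) − B(k−1)·f(k) − C = -1. The system {-1 = 0} is inconsistent; no antidifference.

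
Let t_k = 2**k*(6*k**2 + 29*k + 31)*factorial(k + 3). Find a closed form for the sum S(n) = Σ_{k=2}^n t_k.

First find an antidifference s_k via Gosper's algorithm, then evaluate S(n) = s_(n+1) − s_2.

S(n) = 6*2**n*n*factorial(n + 4) + 8*2**n*factorial(n + 4) - 3360

t_(k+1)/t_k = 2*(6*k**3 + 65*k**2 + 230*k + 264)/(6*k**2 + 29*k + 31).
Gosper form: A/B · C(k+1)/C(k) with A=2*k + 8, B=1, C=k**2 + 29*k/6 + 31/6.
f must satisfy (2*k + 8)·f(k+1) − (1)·f(k) = k**2 + 29*k/6 + 31/6.
deg f ≤ 1 (via 1,0,2).
Solving with deg f ≤ 1: f(k) = (3*k + 1)/6.
Certificate R = B(k−1)f/C = (3*k + 1)/(6*k**2 + 29*k + 31) gives s_k = 2**k*(3*k + 1)*factorial(k + 3).
Verify: 2**k*(6*k**2 + 29*k + 31)*factorial(k + 3) matches t_k.
Σ_(k=2)^n t_k = s_(n+1) − s_(2) = (2**(n + 1)*(3*n + 4)*factorial(n + 4)) − (3360), i.e. 6*2**n*n*factorial(n + 4) + 8*2**n*factorial(n + 4) - 3360.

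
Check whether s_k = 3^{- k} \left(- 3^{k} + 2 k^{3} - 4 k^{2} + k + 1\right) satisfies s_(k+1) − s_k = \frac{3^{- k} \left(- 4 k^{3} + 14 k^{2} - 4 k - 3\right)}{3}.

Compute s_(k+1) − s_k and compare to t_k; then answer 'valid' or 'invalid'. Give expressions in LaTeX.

s_(k+1) = (-3*3**k + 2*k**3 + 2*k**2 - k)/(3*3**k)
s_(k+1) − s_k = (-4*k**3 + 14*k**2 - 4*k - 3)/(3*3**k)
(s_(k+1) − s_k) − t_k = 0

Valid: the claim telescopes to t_k.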